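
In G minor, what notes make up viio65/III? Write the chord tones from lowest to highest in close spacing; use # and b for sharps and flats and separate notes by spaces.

viio65/III is a secondary leading-tone chord. The target III is Bb in G minor; the applied chord is rooted a semitone below, on A.
Building a fully diminished seventh chord on A gives A-C-Eb-Gb.
With the 65 figure the chord is in first inversion; from the bass C upward in close position it reads C-Eb-Gb-A.

C Eb Gb A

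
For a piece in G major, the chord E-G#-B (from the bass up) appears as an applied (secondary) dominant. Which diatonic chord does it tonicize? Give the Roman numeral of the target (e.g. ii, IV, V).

ii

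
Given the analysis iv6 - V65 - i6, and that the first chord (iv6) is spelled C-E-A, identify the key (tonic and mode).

E minor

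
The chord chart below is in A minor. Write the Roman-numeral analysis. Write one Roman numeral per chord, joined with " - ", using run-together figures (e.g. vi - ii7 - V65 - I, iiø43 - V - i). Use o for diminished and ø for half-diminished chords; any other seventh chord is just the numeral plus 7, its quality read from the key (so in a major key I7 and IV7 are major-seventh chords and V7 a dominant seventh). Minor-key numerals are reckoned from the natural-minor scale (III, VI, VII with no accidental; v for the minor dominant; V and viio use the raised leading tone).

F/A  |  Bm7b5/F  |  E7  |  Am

F/A has root F, degree 6 in A minor, so VI6.
Bm7b5/F: root B is the supertonic; half-diminished seventh chord there is iiø43.
E7: dominant seventh chord on E = scale degree 5 → V7.
Am: root A is the tonic; minor triad there is i.

VI6 - iiø43 - V7 - i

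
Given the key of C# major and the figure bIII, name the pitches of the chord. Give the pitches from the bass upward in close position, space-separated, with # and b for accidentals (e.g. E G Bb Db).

E G# B

Scale degree 3 in C# major is E#; lowering it a half step gives E. bIII is a major triad on the lowered third degree, borrowed from the parallel minor.
So the chord is E-G#-B, a major triad.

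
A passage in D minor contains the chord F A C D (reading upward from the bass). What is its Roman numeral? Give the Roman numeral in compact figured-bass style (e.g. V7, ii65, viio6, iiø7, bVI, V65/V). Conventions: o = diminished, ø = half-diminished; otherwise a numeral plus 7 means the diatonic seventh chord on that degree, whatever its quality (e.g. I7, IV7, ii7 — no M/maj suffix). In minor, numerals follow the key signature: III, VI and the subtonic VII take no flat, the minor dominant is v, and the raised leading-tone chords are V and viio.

Stacked in thirds the chord is D-F-A-C: a minor seventh chord on D.
In D minor, D is the tonic; the diatonic minor seventh chord there is i7.
With F in the bass the chord is in first inversion, so the figured bass is 65.

i65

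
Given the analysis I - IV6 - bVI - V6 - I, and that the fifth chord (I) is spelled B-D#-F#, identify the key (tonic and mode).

I is given as B-D#-F# — a major triad with root B.
If B is scale degree 1 and the mode makes that degree carry a major triad, the tonic is B and the mode is major.

B major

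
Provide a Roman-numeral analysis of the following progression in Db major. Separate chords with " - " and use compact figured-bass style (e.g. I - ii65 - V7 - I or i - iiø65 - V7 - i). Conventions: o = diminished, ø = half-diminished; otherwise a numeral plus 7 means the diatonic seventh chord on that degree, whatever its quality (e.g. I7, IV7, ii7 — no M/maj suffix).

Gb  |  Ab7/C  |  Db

IV - V65 - I

Gb: major triad on Gb = scale degree 4 → IV.
Ab7/C: root Ab is the dominant; dominant seventh chord there is V65.
Db has root Db, degree 1 in Db major, so I.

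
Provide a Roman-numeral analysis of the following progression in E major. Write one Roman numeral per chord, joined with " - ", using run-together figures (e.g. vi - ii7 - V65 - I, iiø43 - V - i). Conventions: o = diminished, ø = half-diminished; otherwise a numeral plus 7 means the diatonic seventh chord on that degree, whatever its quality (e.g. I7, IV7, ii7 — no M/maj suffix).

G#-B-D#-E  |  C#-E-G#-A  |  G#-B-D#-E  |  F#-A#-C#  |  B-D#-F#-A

I65 - IV65 - I65 - V/V - V7

G#-B-D#-E: major seventh chord on E = scale degree 1 → I65.
C#-E-G#-A: major seventh chord on A = scale degree 4 → IV65.
G#-B-D#-E: root E is the tonic; major seventh chord there is I65.
F#-A#-C#: chromatic; F# is V of V, so V/V.
B-D#-F#-A: root B is the dominant; dominant seventh chord there is V7.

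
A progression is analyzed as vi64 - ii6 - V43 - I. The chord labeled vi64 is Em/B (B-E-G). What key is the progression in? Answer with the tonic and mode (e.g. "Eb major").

The anchor chord is a minor triad on E, labeled vi64.
Counting down 5 scale steps from E places the tonic on G; a minor triad on degree 6 is diatonic only in major.

G major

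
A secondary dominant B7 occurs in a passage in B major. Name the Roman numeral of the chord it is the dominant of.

IV

The chord is a dominant seventh chord on B.
A dominant resolves down a perfect fifth: B → E. In B major, E is scale degree 4, i.e. IV.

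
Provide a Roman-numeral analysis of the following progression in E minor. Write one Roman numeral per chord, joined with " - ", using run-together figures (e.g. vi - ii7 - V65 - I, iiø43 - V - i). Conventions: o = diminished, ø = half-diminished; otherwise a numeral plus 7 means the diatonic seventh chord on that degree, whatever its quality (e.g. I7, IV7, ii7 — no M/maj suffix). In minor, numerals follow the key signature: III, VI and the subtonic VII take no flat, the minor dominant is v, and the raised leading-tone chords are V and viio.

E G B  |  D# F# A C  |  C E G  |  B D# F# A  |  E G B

i - viio7 - VI - V7 - i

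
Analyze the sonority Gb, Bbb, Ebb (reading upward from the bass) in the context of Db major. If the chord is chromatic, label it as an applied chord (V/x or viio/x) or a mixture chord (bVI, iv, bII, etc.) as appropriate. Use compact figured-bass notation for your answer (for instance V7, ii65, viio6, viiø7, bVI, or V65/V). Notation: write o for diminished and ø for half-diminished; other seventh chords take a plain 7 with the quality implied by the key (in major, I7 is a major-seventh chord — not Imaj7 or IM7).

bII6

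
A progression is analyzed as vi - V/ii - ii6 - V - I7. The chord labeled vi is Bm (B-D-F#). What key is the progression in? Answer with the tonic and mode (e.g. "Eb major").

The chord Bm is a minor triad rooted on B; its label is vi.
If B is scale degree 6 and the mode makes that degree carry a minor triad, the tonic is D and the mode is major.

D major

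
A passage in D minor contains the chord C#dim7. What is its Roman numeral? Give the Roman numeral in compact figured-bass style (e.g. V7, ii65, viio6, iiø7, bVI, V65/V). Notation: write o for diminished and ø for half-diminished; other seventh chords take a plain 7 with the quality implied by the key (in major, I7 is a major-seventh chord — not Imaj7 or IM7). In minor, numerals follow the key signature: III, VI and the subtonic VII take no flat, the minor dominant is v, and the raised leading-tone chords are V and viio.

The pitches C#-E-G-Bb form a fully diminished seventh chord rooted on C#.
C# is scale degree 7 in D minor, and a fully diminished seventh chord on that degree is written viio7.

viio7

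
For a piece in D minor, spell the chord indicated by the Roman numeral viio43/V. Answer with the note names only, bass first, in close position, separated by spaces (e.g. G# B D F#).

viio43/V is a secondary leading-tone chord. The target V is A in D minor; the applied chord is rooted a semitone below, on G#.
Building a fully diminished seventh chord on G# gives G#-B-D-F.
The figured bass 43 indicates second inversion, placing the fifth (D) in the bass: D-F-G#-B.

D F G# B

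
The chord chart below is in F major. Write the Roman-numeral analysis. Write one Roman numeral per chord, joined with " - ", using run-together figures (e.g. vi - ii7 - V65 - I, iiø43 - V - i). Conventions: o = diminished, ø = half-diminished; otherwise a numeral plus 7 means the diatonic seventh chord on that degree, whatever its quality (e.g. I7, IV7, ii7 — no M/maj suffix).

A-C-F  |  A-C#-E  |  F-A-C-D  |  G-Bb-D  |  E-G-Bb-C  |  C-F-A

I6 - V/vi - vi65 - ii - V65 - I64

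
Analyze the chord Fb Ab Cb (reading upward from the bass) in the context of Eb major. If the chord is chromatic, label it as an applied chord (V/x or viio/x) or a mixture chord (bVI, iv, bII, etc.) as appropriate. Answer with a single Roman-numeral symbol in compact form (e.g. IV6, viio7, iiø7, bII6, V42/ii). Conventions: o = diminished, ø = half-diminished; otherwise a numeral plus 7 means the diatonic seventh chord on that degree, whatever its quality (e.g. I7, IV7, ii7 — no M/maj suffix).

bII

The pitches Fb-Ab-Cb form a major triad rooted on Fb.
Fb is the lowered second degree of Eb major (diatonic 2 would be F). This is the Neapolitan chord — a major triad on the lowered second degree.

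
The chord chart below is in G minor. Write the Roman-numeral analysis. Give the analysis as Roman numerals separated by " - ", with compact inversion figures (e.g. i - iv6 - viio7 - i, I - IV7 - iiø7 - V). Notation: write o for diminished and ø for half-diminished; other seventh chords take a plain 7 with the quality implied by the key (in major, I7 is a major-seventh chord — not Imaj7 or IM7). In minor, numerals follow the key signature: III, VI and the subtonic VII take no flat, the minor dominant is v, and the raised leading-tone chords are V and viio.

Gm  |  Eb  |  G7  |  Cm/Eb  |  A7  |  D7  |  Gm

Gm has root G, degree 1 in G minor, so i.
Eb: major triad on Eb = scale degree 6 → VI.
G7 is the secondary dominant of iv (dominant seventh chord on G): V7/iv.
Cm/Eb: root C is the subdominant; minor triad there is iv6.
A7 is the secondary dominant of V (dominant seventh chord on A): V7/V.
D7 has root D, degree 5 in G minor, so V7.
Gm: minor triad on G = scale degree 1 → i.

i - VI - V7/iv - iv6 - V7/V - V7 - i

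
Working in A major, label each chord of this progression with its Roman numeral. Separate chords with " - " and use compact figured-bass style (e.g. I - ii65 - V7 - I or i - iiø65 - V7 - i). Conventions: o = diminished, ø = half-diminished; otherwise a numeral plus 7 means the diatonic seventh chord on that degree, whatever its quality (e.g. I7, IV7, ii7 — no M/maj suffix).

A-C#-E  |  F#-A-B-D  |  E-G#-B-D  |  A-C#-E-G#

I - ii43 - V7 - I7

A-C#-E: root A is the tonic; major triad there is I.
F#-A-B-D: root B is the supertonic; minor seventh chord there is ii43.
E-G#-B-D: dominant seventh chord on E = scale degree 5 → V7.
A-C#-E-G#: major seventh chord on A = scale degree 1 → I7.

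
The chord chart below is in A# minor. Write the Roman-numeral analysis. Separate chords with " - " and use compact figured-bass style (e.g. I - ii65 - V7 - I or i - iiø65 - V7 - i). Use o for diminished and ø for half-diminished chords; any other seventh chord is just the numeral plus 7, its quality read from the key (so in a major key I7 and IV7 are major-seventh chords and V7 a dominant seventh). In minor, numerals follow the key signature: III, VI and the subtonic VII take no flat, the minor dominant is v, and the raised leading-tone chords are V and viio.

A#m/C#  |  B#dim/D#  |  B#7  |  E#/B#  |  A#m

i6 - iio6 - V7/V - V64 - i

A#m/C#: minor triad on A# = scale degree 1 → i6.
B#dim/D#: diminished triad on B# = scale degree 2 → iio6.
B#7: a dominant seventh chord on B#, the applied dominant of V → V7/V.
E#/B# has root E#, degree 5 in A# minor, so V64.
A#m: root A# is the tonic; minor triad there is i.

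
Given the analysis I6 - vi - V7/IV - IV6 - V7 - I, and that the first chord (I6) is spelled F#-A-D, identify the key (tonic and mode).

The anchor chord is a major triad on D, labeled I6.
If D is scale degree 1 and the mode makes that degree carry a major triad, the tonic is D and the mode is major.

D major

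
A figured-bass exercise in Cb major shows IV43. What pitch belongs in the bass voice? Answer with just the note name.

Cb

IV in Cb major has root Fb; the chord is Fb-Ab-Cb-Eb.
The figure 43 means second inversion — the fifth is in the bass.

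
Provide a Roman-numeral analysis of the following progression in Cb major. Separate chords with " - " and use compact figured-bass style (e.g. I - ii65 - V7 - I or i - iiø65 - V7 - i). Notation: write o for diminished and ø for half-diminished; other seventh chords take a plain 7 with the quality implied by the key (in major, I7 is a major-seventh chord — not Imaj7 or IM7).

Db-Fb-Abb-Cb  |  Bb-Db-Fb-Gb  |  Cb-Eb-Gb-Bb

iiø7 - V65 - I7

Db-Fb-Abb-Cb is non-diatonic — iiø7, a mixture chord from Cb minor.
Bb-Db-Fb-Gb has root Gb, degree 5 in Cb major, so V65.
Cb-Eb-Gb-Bb: root Cb is the tonic; major seventh chord there is I7.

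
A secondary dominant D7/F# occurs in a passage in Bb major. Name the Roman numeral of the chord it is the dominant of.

The chord is a dominant seventh chord on D.
A dominant resolves down a perfect fifth: D → G. In Bb major, G is scale degree 6, i.e. vi.

vi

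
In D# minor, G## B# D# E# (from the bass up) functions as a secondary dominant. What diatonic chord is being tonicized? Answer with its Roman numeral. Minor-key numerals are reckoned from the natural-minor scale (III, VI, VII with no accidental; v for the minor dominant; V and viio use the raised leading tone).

The chord is a dominant seventh chord on E#.
A dominant resolves down a perfect fifth: E# → A#. In D# minor, A# is scale degree 5, i.e. V.

V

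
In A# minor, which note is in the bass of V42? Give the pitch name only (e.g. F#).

D#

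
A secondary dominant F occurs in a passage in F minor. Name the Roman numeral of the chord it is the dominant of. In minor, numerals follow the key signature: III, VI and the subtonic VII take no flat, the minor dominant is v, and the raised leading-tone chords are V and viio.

iv

The chord is a major triad on F.
A dominant resolves down a perfect fifth: F → Bb. In F minor, Bb is scale degree 4, i.e. iv.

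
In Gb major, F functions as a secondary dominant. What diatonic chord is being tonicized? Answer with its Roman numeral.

The chord is a major triad on F.
A dominant resolves down a perfect fifth: F → Bb. In Gb major, Bb is scale degree 3, i.e. iii.

iii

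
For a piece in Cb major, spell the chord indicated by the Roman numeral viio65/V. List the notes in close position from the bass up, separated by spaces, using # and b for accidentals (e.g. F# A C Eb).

Ab Cb Ebb F

viio65/V is a secondary leading-tone chord. The target V is Gb in Cb major; the applied chord is rooted a semitone below, on F.
Building a fully diminished seventh chord on F gives F-Ab-Cb-Ebb.
With the 65 figure the chord is in first inversion; from the bass Ab upward in close position it reads Ab-Cb-Ebb-F.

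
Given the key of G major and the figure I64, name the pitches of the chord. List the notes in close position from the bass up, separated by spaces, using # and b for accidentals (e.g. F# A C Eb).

D G B

The numeral's case and figure indicate a major triad. In G major its root, the first degree, is G.
That chord is spelled G-B-D.
The figured bass 64 indicates second inversion, placing the fifth (D) in the bass: D-G-B.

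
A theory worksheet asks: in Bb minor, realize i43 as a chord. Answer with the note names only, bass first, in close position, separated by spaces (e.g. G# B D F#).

F Ab Bb Db

In Bb minor, the tonic is Bb, and the diatonic chord built there is a minor seventh chord.
That chord is spelled Bb-Db-F-Ab.
The figured bass 43 indicates second inversion, placing the fifth (F) in the bass: F-Ab-Bb-Db.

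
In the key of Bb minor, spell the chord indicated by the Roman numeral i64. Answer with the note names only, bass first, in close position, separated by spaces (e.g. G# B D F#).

F Bb Db

In Bb minor, scale degree 1 is Bb, and the diatonic chord built there is a minor triad.
That chord is spelled Bb-Db-F.
The figured bass 64 indicates second inversion, placing the fifth (F) in the bass: F-Bb-Db.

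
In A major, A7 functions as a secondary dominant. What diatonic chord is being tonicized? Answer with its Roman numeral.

IV

The chord is a dominant seventh chord on A.
A dominant resolves down a perfect fifth: A → D. In A major, D is scale degree 4, i.e. IV.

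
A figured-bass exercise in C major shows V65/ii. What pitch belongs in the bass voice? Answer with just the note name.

The applied chord V65/ii is rooted on A: A-C#-E-G.
The figure 65 means first inversion — the third is in the bass.

C#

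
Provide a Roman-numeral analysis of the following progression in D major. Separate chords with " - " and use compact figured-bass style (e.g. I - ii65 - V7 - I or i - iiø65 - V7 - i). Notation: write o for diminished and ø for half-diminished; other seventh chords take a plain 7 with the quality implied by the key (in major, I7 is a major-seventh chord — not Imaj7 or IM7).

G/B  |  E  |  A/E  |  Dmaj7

IV6 - V/V - V64 - I7

G/B: major triad on G = scale degree 4 → IV6.
E: chromatic; E is V of V, so V/V.
A/E: major triad on A = scale degree 5 → V64.
Dmaj7: root D is the tonic; major seventh chord there is I7.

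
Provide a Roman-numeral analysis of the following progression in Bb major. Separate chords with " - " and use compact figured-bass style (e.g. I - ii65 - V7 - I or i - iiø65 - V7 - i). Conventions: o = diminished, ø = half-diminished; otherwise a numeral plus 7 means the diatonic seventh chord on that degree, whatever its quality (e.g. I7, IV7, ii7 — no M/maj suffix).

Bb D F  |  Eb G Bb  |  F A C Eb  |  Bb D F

I - IV - V7 - I

Bb-D-F has root Bb, degree 1 in Bb major, so I.
Eb-G-Bb has root Eb, degree 4 in Bb major, so IV.
F-A-C-Eb: dominant seventh chord on F = scale degree 5 → V7.
Bb-D-F has root Bb, degree 1 in Bb major, so I.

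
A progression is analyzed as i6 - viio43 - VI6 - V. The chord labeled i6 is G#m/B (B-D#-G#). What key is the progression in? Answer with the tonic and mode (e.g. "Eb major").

The chord G#m/B is a minor triad rooted on G#; its label is i6.
If G# is scale degree 1 and the mode makes that degree carry a minor triad, the tonic is G# and the mode is minor.

G# minor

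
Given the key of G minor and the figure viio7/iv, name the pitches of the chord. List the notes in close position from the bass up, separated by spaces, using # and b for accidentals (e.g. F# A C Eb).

viio7/iv is a secondary leading-tone chord. The target iv is C in G minor; the applied chord is rooted a semitone below, on B.
Building a fully diminished seventh chord on B gives B-D-F-Ab.

B D F Ab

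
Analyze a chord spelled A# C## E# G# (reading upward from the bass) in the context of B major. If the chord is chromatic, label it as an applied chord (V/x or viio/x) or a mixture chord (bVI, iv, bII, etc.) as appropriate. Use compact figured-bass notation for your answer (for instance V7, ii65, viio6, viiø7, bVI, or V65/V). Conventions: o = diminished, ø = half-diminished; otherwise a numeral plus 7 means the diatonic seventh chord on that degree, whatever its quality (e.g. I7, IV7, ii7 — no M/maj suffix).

V7/iii

The pitches A#-C##-E#-G# form a dominant seventh chord rooted on A#.
A# is not a diatonic chord root with this quality in B major, but it lies a perfect fifth above D# (iii), so the chord functions as an applied dominant of iii.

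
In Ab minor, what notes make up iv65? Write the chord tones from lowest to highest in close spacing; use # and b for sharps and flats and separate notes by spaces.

Fb Ab Cb Db

The numeral's case and figure indicate a minor seventh chord. In Ab minor its root, the fourth degree, is Db.
That chord is spelled Db-Fb-Ab-Cb.
With the 65 figure the chord is in first inversion; from the bass Fb upward in close position it reads Fb-Ab-Cb-Db.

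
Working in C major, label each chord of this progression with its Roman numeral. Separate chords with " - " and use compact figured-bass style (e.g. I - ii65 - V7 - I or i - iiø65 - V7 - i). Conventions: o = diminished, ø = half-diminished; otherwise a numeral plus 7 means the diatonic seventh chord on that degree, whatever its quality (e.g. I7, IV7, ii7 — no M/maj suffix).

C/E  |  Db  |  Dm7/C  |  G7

C/E: root C is the tonic; major triad there is I6.
Db: Db with this quality isn't in the key; a major triad on b2 is the Neapolitan chord, bII.
Dm7/C has root D, degree 2 in C major, so ii42.
G7: dominant seventh chord on G = scale degree 5 → V7.

I6 - bII - ii42 - V7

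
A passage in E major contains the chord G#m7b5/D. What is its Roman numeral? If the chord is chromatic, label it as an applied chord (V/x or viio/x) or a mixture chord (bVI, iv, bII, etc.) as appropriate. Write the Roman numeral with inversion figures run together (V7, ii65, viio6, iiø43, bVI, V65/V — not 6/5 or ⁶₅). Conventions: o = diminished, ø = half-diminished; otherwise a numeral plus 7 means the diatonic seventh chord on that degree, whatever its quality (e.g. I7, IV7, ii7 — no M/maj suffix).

viiø43/IV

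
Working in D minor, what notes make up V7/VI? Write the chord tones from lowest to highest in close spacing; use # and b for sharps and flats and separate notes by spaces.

The slash means an applied dominant: we want the dominant of VI. In D minor, VI is Bb major, and its dominant is built on F.
Building a dominant seventh chord on F gives F-A-C-Eb.

F A C Eb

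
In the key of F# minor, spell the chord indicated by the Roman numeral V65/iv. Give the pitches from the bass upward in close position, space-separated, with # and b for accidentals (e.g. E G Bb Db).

V65/iv is a secondary dominant — the dominant seventh of iv. iv in F# minor is B, so the applied chord's root is F#, a perfect fifth above.
Building a dominant seventh chord on F# gives F#-A#-C#-E.
The figured bass 65 indicates first inversion, placing the third (A#) in the bass: A#-C#-E-F#.

A# C# E F#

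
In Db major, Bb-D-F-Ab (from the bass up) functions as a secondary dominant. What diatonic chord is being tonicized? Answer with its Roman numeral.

ii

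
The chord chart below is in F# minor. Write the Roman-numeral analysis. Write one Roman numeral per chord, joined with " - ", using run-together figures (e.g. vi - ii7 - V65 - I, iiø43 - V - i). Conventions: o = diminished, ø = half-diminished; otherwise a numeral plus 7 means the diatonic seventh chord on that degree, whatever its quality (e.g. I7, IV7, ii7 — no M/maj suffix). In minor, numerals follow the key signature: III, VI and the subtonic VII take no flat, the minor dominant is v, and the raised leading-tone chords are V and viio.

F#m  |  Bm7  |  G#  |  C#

F#m has root F#, degree 1 in F# minor, so i.
Bm7: root B is the subdominant; minor seventh chord there is iv7.
G#: a major triad on G#, the applied dominant of V → V/V.
C#: root C# is the dominant; major triad there is V.

i - iv7 - V/V - V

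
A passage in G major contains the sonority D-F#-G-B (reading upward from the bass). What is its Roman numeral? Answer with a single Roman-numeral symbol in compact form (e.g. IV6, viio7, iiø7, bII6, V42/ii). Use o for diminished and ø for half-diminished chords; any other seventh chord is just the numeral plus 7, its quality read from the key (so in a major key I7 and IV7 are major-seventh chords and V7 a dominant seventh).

Stacked in thirds the chord is G-B-D-F#: a major seventh chord on G.
In G major, G is the tonic; the diatonic major seventh chord there is I7.
With D in the bass the chord is in second inversion, so the figured bass is 43.

I43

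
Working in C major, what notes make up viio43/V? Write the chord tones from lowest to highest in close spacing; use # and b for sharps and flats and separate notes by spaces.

The slash marks an applied leading-tone chord: viio of V. In C major, V is G, so the leading tone to it is F#, a half step below.
Building a fully diminished seventh chord on F# gives F#-A-C-Eb.
With the 43 figure the chord is in second inversion; from the bass C upward in close position it reads C-Eb-F#-A.

C Eb F# A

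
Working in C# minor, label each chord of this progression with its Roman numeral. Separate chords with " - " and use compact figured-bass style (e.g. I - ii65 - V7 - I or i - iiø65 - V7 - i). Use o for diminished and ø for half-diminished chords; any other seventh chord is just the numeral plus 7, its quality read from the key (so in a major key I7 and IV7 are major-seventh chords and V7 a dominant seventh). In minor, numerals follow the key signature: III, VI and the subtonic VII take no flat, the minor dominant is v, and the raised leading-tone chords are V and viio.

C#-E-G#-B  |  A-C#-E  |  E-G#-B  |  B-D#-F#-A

i7 - VI - III - VII7

C#-E-G#-B has root C#, degree 1 in C# minor, so i7.
A-C#-E: major triad on A = scale degree 6 → VI.
E-G#-B: major triad on E = scale degree 3 → III.
B-D#-F#-A: root B is the subtonic; dominant seventh chord there is VII7.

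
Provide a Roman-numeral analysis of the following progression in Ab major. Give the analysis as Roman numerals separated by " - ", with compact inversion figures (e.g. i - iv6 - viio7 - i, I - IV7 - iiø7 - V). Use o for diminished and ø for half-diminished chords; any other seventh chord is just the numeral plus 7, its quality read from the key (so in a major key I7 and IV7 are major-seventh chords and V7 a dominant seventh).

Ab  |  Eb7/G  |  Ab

Ab: root Ab is the tonic; major triad there is I.
Eb7/G: root Eb is the dominant; dominant seventh chord there is V65.
Ab: root Ab is the tonic; major triad there is I.

I - V65 - I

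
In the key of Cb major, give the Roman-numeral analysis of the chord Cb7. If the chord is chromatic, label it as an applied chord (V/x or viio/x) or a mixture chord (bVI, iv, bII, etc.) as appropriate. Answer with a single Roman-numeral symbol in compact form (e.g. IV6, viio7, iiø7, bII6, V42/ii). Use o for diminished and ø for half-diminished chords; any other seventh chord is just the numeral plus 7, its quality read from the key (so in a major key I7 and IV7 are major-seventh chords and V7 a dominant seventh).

V7/IV

Stacked in thirds the chord is Cb-Eb-Gb-Bbb: a dominant seventh chord on Cb.
Cb is not a diatonic chord root with this quality in Cb major, but it lies a perfect fifth above Fb (IV), so the chord functions as an applied dominant of IV.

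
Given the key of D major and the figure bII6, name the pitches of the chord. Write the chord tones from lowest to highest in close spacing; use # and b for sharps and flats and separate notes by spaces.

G Bb Eb

bII6 is the Neapolitan sixth — a major triad on the lowered second degree, here in its customary first inversion. In D major that root is Eb.
So the chord is Eb-G-Bb, a major triad.
With the 6 figure the chord is in first inversion; from the bass G upward in close position it reads G-Bb-Eb.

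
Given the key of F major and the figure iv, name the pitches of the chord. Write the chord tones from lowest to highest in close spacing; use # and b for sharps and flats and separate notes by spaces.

Bb Db F

Scale degree 4 in F major is Bb; here the chord built on it is altered to a minor triad. iv is the minor subdominant, borrowed from the parallel minor.
So the chord is Bb-Db-F, a minor triad.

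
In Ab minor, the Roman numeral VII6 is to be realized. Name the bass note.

Bb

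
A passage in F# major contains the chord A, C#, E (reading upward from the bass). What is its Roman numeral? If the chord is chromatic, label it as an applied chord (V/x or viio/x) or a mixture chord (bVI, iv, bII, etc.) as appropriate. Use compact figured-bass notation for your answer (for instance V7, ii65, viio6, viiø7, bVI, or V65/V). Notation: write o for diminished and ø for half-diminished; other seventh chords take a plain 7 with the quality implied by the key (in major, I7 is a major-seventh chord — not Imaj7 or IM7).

The pitches A-C#-E form a major triad rooted on A.
A is the lowered third degree of F# major (diatonic 3 would be A#). This is a major triad on the lowered third degree, borrowed from the parallel minor.

bIII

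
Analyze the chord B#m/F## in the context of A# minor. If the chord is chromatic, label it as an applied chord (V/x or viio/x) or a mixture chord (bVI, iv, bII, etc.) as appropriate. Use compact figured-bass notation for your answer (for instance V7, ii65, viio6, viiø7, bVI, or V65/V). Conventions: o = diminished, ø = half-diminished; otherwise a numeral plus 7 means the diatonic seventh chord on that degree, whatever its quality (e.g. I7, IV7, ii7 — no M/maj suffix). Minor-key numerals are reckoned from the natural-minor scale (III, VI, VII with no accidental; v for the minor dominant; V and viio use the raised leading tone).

Stacked in thirds the chord is B#-D#-F##: a minor triad on B#.
B# is the second degree of A# minor. This is the minor supertonic, borrowed from the parallel major (the Dorian ii).
With F## in the bass the chord is in second inversion, so the figured bass is 64.

ii64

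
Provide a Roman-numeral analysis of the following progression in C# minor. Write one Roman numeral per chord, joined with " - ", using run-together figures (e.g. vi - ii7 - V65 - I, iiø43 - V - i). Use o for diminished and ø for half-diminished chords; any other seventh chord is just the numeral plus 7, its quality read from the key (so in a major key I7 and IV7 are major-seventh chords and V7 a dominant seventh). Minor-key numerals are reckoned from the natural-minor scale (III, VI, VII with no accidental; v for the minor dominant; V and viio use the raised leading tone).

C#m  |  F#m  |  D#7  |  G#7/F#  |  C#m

i - iv - V7/V - V42 - i

C#m: root C# is the tonic; minor triad there is i.
F#m: minor triad on F# = scale degree 4 → iv.
D#7: a dominant seventh chord on D#, the applied dominant of V → V7/V.
G#7/F# has root G#, degree 5 in C# minor, so V42.
C#m: minor triad on C# = scale degree 1 → i.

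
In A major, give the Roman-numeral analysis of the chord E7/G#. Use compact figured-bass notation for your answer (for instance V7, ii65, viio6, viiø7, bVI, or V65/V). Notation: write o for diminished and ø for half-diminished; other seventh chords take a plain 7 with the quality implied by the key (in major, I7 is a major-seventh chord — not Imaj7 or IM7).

The pitches E-G#-B-D form a dominant seventh chord rooted on E.
In A major, E is the dominant; the diatonic dominant seventh chord there is V7.
With G# in the bass the chord is in first inversion, so the figured bass is 65.

V65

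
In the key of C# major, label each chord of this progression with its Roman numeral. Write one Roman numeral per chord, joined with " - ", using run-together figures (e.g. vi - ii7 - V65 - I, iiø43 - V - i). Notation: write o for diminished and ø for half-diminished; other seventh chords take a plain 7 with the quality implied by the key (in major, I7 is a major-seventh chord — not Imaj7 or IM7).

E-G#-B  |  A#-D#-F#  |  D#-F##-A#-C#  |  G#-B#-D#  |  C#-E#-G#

E-G#-B is non-diatonic — bIII, a mixture chord from C# minor.
A#-D#-F#: root D# is the supertonic; minor triad there is ii64.
D#-F##-A#-C#: chromatic; D# is V of V, so V7/V.
G#-B#-D#: root G# is the dominant; major triad there is V.
C#-E#-G#: root C# is the tonic; major triad there is I.

bIII - ii64 - V7/V - V - I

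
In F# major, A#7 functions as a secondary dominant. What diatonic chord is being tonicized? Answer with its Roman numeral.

vi

The chord is a dominant seventh chord on A#.
A dominant resolves down a perfect fifth: A# → D#. In F# major, D# is scale degree 6, i.e. vi.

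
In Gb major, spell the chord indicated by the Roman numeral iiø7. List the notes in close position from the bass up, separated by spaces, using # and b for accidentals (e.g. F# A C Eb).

Ab Cb Ebb Gb

iiø7 is the half-diminished supertonic seventh, borrowed from the parallel minor. In Gb major that root is Ab.
So the chord is Ab-Cb-Ebb-Gb.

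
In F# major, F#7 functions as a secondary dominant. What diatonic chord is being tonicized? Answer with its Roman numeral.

IV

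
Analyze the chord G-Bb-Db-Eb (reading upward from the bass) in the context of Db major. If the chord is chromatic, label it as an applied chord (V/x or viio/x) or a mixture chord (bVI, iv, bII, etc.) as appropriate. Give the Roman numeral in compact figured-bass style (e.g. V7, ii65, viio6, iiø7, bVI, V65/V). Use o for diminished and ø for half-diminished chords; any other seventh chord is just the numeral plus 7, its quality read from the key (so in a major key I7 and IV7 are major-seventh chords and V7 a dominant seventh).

The pitches Eb-G-Bb-Db form a dominant seventh chord rooted on Eb.
Eb is not a diatonic chord root with this quality in Db major, but it lies a perfect fifth above Ab (V), so the chord functions as an applied dominant of V.
With G in the bass the chord is in first inversion, so the figured bass is 65.

V65/V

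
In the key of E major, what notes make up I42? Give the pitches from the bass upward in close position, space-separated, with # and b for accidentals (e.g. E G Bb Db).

D# E G# B

In E major, the first degree is E, and the diatonic chord built there is a major seventh chord.
That chord is spelled E-G#-B-D#.
With the 42 figure the chord is in third inversion; from the bass D# upward in close position it reads D#-E-G#-B.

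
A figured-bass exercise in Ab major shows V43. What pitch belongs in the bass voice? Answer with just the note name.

Bb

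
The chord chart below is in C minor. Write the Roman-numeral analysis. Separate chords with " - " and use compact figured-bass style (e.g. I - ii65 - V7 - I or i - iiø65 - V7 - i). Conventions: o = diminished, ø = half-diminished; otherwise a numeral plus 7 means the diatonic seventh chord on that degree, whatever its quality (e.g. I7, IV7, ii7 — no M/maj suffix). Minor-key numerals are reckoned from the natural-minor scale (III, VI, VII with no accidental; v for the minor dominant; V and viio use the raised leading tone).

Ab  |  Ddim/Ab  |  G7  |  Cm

Ab: root Ab is the submediant; major triad there is VI.
Ddim/Ab: diminished triad on D = scale degree 2 → iio64.
G7 has root G, degree 5 in C minor, so V7.
Cm: root C is the tonic; minor triad there is i.

VI - iio64 - V7 - i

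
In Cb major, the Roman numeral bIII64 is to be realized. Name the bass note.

bIII in Cb major has root Ebb; the chord is Ebb-Gb-Bbb.
The figure 64 means second inversion — the fifth is in the bass.

Bbb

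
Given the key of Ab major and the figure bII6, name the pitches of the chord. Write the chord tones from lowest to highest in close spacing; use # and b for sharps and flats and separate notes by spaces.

Scale degree 2 in Ab major is Bb; lowering it a half step gives Bbb. bII6 is the Neapolitan sixth — a major triad on the lowered second degree, here in its customary first inversion.
So the chord is Bbb-Db-Fb, a major triad.
The figured bass 6 indicates first inversion, placing the third (Db) in the bass: Db-Fb-Bbb.

Db Fb Bbb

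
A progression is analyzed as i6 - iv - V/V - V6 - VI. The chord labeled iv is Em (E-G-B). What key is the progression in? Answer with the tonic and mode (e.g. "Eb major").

B minor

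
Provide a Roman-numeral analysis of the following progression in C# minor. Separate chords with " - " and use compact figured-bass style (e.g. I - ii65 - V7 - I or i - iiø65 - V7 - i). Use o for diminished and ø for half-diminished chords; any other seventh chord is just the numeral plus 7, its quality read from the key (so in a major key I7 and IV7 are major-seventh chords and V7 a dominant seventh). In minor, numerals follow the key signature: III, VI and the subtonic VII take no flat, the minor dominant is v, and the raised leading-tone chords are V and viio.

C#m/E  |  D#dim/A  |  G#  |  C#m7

C#m/E: root C# is the tonic; minor triad there is i6.
D#dim/A: diminished triad on D# = scale degree 2 → iio64.
G#: major triad on G# = scale degree 5 → V.
C#m7: minor seventh chord on C# = scale degree 1 → i7.

i6 - iio64 - V - i7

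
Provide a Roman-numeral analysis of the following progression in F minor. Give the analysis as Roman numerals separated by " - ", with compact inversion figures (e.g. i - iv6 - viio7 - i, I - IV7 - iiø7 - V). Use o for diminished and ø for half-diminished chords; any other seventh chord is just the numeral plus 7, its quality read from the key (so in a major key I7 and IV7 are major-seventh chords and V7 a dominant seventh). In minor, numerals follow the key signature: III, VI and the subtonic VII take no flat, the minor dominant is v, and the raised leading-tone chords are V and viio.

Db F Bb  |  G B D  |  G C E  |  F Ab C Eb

Db-F-Bb: root Bb is the subdominant; minor triad there is iv6.
G-B-D is the secondary dominant of V (major triad on G): V/V.
G-C-E: major triad on C = scale degree 5 → V64.
F-Ab-C-Eb: minor seventh chord on F = scale degree 1 → i7.

iv6 - V/V - V64 - i7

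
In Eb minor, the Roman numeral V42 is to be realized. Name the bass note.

Ab

V in Eb minor has root Bb; the chord is Bb-D-F-Ab.
The figure 42 means third inversion — the seventh is in the bass.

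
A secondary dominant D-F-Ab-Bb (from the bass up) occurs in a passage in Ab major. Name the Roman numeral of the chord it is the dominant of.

The chord is a dominant seventh chord on Bb.
A dominant resolves down a perfect fifth: Bb → Eb. In Ab major, Eb is scale degree 5, i.e. V.

V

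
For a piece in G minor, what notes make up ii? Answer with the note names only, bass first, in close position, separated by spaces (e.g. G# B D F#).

A C E

Scale degree 2 in G minor is A; here the chord built on it is altered to a minor triad. ii is the minor supertonic, borrowed from the parallel major (the Dorian ii).
So the chord is A-C-E, a minor triad.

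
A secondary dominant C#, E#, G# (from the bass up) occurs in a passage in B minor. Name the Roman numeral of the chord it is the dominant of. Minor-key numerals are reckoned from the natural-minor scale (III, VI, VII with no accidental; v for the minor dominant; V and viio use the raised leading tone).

V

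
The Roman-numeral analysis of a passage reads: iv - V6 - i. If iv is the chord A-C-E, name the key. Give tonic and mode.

E minor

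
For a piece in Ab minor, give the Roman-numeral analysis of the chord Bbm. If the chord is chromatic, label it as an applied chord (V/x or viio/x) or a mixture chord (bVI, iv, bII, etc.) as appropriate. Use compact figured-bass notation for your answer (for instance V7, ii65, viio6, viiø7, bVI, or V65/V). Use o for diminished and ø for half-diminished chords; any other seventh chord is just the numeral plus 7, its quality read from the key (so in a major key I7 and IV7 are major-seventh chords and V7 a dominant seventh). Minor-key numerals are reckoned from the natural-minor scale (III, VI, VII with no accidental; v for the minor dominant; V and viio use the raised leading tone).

Stacked in thirds the chord is Bb-Db-F: a minor triad on Bb.
Bb is the second degree of Ab minor. This is the minor supertonic, borrowed from the parallel major (the Dorian ii).

ii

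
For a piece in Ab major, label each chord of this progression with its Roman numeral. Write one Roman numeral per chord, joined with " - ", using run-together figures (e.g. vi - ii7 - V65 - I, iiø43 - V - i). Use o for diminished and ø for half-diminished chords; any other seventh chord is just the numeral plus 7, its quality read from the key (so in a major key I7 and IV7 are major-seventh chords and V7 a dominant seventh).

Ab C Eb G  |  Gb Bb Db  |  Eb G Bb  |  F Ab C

Ab-C-Eb-G: root Ab is the tonic; major seventh chord there is I7.
Gb-Bb-Db is non-diatonic — bVII, a mixture chord from Ab minor.
Eb-G-Bb has root Eb, degree 5 in Ab major, so V.
F-Ab-C: minor triad on F = scale degree 6 → vi.

I7 - bVII - V - vi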